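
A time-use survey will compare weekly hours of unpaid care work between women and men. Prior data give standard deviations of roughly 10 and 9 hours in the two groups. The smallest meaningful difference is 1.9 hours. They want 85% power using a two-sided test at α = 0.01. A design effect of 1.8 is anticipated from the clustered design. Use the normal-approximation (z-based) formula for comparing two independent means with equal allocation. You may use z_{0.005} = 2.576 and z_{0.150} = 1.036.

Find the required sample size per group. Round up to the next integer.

n = (z_{α/2} + z_β)² · (σ₁² + σ₂²) / δ²
  = (2.576 + 1.036)² · (10² + 9² = 181) / 1.9²
  = 13.0465 · 181 / 3.61
  = 654.13
Design effect: 1.8 × 654.13 = 1177.44.
Round up → n = 1178 per group.

n = 1178 per group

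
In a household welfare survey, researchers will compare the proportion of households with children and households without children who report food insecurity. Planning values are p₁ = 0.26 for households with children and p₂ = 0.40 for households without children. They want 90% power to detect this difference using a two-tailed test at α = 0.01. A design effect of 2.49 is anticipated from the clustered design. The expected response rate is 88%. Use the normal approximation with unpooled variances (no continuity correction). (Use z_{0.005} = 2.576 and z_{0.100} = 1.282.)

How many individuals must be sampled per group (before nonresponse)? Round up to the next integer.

n = (z_{α/2} + z_β)² · [p₁(1−p₁) + p₂(1−p₂)] / (p₁ − p₂)²
  = (2.576 + 1.282)² · (0.26·0.74 + 0.40·0.60) / (-0.14)²
  = (3.858)² · (0.1924 + 0.2400) / 0.0196
  = 14.8842 · 0.4324 / 0.0196
  = 328.36
Design effect: 2.49 × 328.36 = 817.62.
Adjust for 88% response: 817.62 / 0.88 = 929.12.
Round up → n = 930 per group.

n = 930 per group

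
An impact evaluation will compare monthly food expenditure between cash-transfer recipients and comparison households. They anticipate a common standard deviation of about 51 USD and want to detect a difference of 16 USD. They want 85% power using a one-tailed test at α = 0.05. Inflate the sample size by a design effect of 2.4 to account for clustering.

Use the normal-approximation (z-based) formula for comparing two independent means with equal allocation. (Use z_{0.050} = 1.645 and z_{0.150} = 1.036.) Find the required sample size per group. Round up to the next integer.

n = 351 per group

n = (z_α + z_β)² · (σ₁² + σ₂²) / δ²
  = (1.645 + 1.036)² · (2·51² = 5202) / 16²
  = 7.1878 · 5202 / 256
  = 146.06
Design effect: 2.4 × 146.06 = 350.54.
Round up → n = 351 per group.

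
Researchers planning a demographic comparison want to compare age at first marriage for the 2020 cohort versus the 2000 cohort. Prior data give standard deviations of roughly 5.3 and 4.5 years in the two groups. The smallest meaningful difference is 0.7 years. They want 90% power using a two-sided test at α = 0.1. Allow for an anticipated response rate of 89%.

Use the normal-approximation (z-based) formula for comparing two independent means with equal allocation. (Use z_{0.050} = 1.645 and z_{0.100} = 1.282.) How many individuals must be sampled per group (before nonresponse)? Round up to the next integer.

n = 950 per group

n = (z_{α/2} + z_β)² · (σ₁² + σ₂²) / δ²
  = (1.645 + 1.282)² · (5.3² + 4.5² = 48.34) / 0.7²
  = 8.5673 · 48.34 / 0.49
  = 845.19
Adjust for 89% response: 845.19 / 0.89 = 949.66.
Round up → n = 950 per group.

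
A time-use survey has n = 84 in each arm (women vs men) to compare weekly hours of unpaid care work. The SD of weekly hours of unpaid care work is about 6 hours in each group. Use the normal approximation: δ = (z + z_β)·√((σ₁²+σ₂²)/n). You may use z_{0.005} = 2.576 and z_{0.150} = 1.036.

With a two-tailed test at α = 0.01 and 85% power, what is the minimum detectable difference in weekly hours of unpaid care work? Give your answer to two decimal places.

Minimum detectable difference ≈ 3.34 hours

δ = (z_{α/2} + z_β) · √((σ₁²+σ₂²)/n)
  = (2.576 + 1.036) · √(72/84)
  = 3.612 · √0.85714
  = 3.612 · 0.9258
  = 3.3441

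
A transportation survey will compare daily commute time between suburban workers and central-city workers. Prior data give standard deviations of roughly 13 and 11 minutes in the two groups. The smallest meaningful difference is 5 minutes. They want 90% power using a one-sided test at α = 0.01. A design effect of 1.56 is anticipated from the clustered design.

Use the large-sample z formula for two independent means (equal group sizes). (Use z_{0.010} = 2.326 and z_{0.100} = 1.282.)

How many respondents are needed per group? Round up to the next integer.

n = (z_α + z_β)² · (σ₁² + σ₂²) / δ²
  = (2.326 + 1.282)² · (13² + 11² = 290) / 5²
  = 13.0177 · 290 / 25
  = 151.00
Design effect: 1.56 × 151.00 = 235.57.
Round up → n = 236 per group.

n = 236 per group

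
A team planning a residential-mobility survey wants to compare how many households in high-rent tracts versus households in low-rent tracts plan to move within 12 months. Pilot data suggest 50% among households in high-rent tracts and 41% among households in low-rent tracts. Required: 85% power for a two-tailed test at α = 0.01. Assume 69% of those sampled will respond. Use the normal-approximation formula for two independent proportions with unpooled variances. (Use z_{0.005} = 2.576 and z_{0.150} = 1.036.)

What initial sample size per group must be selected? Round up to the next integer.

n = (z_{α/2} + z_β)² · [p₁(1−p₁) + p₂(1−p₂)] / (p₁ − p₂)²
  = (2.576 + 1.036)² · (0.50·0.50 + 0.41·0.59) / (0.09)²
  = (3.612)² · (0.2500 + 0.2419) / 0.0081
  = 13.0465 · 0.4919 / 0.0081
  = 792.30
Adjust for 69% response: 792.30 / 0.69 = 1148.25.
Round up → n = 1149 per group.

n = 1149 per group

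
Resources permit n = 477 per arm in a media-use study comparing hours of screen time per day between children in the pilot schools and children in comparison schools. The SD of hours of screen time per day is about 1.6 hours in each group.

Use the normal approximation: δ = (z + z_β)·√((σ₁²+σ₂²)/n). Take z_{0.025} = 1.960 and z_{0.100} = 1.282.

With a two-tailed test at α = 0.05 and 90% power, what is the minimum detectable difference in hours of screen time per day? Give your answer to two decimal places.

δ = (z_{α/2} + z_β) · √((σ₁²+σ₂²)/n)
  = (1.960 + 1.282) · √(5.12/477)
  = 3.242 · √0.01073
  = 3.242 · 0.1036
  = 0.3359

Minimum detectable difference ≈ 0.34 hours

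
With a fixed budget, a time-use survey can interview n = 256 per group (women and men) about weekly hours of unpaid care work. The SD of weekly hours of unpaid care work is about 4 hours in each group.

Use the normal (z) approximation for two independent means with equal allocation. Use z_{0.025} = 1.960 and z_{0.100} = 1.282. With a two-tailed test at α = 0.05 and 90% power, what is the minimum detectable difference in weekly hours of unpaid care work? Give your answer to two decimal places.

δ = (z_{α/2} + z_β) · √((σ₁²+σ₂²)/n)
  = (1.960 + 1.282) · √(32/256)
  = 3.242 · √0.125
  = 3.242 · 0.3536
  = 1.1462

Minimum detectable difference ≈ 1.15 hours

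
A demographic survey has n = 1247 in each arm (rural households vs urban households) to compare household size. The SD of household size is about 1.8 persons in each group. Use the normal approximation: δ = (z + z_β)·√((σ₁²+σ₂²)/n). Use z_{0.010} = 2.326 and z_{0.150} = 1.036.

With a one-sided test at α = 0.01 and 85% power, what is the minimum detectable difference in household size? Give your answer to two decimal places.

δ = (z_α + z_β) · √((σ₁²+σ₂²)/n)
  = (2.326 + 1.036) · √(6.48/1247)
  = 3.362 · √0.0052
  = 3.362 · 0.0721
  = 0.2424

Minimum detectable difference ≈ 0.24 persons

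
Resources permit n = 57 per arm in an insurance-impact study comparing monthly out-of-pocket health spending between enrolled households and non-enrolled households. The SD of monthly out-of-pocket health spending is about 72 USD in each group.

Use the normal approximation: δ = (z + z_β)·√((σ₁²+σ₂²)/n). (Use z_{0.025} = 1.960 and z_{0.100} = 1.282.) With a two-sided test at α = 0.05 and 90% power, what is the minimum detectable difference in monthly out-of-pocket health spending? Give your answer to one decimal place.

δ = (z_{α/2} + z_β) · √((σ₁²+σ₂²)/n)
  = (1.960 + 1.282) · √(10368/57)
  = 3.242 · √181.8947
  = 3.242 · 13.4868
  = 43.7243

Minimum detectable difference ≈ 43.7 USD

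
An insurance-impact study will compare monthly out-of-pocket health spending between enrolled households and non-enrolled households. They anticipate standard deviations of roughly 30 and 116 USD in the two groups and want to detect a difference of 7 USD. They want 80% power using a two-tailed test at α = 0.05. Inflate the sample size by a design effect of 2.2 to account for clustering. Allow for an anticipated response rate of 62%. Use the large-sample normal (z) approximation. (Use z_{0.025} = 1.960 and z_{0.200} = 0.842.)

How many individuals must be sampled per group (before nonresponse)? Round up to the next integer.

n = 8163 per group

n = (z_{α/2} + z_β)² · (σ₁² + σ₂²) / δ²
  = (1.960 + 0.842)² · (30² + 116² = 14356) / 7²
  = 7.8512 · 14356 / 49
  = 2300.24
Design effect: 2.2 × 2300.24 = 5060.53.
Adjust for 62% response: 5060.53 / 0.62 = 8162.15.
Round up → n = 8163 per group.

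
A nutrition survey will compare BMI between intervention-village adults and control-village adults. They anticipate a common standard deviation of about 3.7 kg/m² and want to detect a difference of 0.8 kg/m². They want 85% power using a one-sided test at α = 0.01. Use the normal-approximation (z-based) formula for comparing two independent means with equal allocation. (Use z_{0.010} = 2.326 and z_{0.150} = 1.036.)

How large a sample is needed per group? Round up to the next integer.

n = 484 per group

n = (z_α + z_β)² · (σ₁² + σ₂²) / δ²
  = (2.326 + 1.036)² · (2·3.7² = 27.38) / 0.8²
  = 11.3030 · 27.38 / 0.64
  = 483.56
Round up → n = 484 per group.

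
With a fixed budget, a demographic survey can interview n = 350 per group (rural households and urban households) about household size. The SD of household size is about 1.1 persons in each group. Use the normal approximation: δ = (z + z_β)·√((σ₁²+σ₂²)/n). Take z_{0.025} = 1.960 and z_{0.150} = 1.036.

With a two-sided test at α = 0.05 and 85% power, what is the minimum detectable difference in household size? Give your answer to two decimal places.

Minimum detectable difference ≈ 0.25 persons

δ = (z_{α/2} + z_β) · √((σ₁²+σ₂²)/n)
  = (1.960 + 1.036) · √(2.42/350)
  = 2.996 · √0.00691
  = 2.996 · 0.0832
  = 0.2491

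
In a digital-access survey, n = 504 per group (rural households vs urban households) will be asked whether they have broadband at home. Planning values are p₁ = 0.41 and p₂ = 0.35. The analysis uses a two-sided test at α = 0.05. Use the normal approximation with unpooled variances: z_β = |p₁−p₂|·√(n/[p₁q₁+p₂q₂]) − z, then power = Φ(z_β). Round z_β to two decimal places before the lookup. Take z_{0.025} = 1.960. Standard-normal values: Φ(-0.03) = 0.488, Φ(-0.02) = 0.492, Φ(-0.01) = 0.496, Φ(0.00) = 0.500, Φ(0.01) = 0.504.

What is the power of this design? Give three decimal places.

z_β = |p₁−p₂|·√(n/[p₁q₁+p₂q₂]) − z_{α/2}
    = 0.06 · √(504/0.4694) − 1.960
    = 0.06 · 32.7675 − 1.960
    = 1.9661 − 1.960 = 0.0061 → 0.01
Power = Φ(0.01) = 0.504.

Power ≈ 0.504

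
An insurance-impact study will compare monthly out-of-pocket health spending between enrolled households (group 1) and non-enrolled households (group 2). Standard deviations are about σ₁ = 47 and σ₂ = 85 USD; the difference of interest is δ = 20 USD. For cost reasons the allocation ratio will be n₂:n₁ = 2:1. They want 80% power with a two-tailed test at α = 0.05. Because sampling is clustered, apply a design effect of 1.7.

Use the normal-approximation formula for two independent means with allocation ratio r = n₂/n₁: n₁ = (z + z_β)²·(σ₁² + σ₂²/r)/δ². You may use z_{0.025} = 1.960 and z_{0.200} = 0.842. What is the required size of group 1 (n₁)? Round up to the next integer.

n₁ = (z_{α/2} + z_β)² · (σ₁² + σ₂²/r) / δ²
   = (1.960 + 0.842)² · (47² + 85²/2) / 20²
   = 7.8512 · (2209 + 3612.5) / 400
   = 7.8512 · 5821.5 / 400
   = 114.26
Design effect: 1.7 × 114.26 = 194.25.
Round up → n₁ = 195; n₂ = r·n₁ = 2 × 195 = 390.

n₁ = 195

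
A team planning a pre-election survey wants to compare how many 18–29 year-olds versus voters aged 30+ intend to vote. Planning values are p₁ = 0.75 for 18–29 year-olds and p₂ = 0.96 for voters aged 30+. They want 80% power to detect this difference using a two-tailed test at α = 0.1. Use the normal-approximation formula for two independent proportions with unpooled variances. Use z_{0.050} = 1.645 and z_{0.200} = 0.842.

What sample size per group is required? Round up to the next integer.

n = 32 per group

n = (z_{α/2} + z_β)² · [p₁(1−p₁) + p₂(1−p₂)] / (p₁ − p₂)²
  = (1.645 + 0.842)² · (0.75·0.25 + 0.96·0.04) / (-0.21)²
  = (2.487)² · (0.1875 + 0.0384) / 0.0441
  = 6.1852 · 0.2259 / 0.0441
  = 31.68
Round up → n = 32 per group.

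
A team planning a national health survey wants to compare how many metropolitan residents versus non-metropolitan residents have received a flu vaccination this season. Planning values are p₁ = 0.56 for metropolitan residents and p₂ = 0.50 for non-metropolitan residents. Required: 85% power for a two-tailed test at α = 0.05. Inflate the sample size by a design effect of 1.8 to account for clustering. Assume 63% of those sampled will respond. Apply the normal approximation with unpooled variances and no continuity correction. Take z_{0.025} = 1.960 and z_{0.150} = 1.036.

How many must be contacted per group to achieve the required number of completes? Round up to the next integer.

n = 3537 per group

n = (z_{α/2} + z_β)² · [p₁(1−p₁) + p₂(1−p₂)] / (p₁ − p₂)²
  = (1.960 + 1.036)² · (0.56·0.44 + 0.50·0.50) / (0.06)²
  = (2.996)² · (0.2464 + 0.2500) / 0.0036
  = 8.9760 · 0.4964 / 0.0036
  = 1237.69
Design effect: 1.8 × 1237.69 = 2227.85.
Adjust for 63% response: 2227.85 / 0.63 = 3536.27.
Round up → n = 3537 per group.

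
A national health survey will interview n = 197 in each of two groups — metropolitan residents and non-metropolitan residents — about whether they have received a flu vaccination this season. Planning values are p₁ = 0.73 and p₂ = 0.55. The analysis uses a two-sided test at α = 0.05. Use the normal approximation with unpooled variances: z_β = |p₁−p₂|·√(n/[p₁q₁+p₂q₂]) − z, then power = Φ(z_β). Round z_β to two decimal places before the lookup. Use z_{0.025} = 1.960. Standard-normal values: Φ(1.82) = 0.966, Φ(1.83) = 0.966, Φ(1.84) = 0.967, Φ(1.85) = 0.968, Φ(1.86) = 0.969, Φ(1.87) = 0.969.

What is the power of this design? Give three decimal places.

Power ≈ 0.966

z_β = |p₁−p₂|·√(n/[p₁q₁+p₂q₂]) − z_{α/2}
    = 0.18 · √(197/0.4446) − 1.960
    = 0.18 · 21.0498 − 1.960
    = 3.7890 − 1.960 = 1.8290 → 1.83
Power = Φ(1.83) = 0.966.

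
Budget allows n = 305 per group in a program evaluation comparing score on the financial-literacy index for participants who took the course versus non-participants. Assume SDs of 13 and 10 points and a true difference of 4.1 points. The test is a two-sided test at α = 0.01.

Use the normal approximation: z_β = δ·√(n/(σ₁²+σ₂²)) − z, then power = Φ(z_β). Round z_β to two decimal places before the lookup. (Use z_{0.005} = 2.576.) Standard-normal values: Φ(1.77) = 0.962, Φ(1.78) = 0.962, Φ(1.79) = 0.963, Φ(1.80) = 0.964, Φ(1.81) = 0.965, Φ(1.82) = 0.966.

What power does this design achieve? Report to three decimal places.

z_β = δ·√(n/(σ₁²+σ₂²)) − z_{α/2}
    = 4.1 · √(305/269) − 2.576
    = 4.1 · 1.06481 − 2.576
    = 4.3657 − 2.576 = 1.7897 → 1.79
Power = Φ(1.79) = 0.963.

Power ≈ 0.963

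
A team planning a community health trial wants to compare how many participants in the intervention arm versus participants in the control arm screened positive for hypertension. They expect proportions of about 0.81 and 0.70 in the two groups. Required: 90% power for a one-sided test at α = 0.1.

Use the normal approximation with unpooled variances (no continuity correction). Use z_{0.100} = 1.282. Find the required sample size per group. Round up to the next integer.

n = (z_α + z_β)² · [p₁(1−p₁) + p₂(1−p₂)] / (p₁ − p₂)²
  = (1.282 + 1.282)² · (0.81·0.19 + 0.70·0.30) / (0.11)²
  = (2.564)² · (0.1539 + 0.2100) / 0.0121
  = 6.5741 · 0.3639 / 0.0121
  = 197.71
Round up → n = 198 per group.

n = 198 per group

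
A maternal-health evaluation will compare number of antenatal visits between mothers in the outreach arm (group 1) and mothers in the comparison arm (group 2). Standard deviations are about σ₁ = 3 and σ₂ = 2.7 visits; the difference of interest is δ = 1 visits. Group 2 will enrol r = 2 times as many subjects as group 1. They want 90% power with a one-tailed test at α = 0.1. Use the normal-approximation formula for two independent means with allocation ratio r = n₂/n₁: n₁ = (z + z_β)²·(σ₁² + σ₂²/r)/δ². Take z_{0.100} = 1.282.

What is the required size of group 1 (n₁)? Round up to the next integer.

n₁ = (z_α + z_β)² · (σ₁² + σ₂²/r) / δ²
   = (1.282 + 1.282)² · (3² + 2.7²/2) / 1²
   = 6.5741 · (9 + 3.645) / 1
   = 6.5741 · 12.645 / 1
   = 83.13
Round up → n₁ = 84; n₂ = r·n₁ = 2 × 84 = 168.

n₁ = 84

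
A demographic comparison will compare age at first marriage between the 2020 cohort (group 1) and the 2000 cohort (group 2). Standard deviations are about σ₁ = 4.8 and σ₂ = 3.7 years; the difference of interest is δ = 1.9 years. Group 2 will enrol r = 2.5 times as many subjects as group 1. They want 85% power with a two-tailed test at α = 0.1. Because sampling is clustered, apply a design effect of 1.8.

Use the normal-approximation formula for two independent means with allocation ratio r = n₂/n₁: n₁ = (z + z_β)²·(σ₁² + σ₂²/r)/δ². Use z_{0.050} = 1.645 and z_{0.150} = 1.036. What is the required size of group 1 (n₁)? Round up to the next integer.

n₁ = 103

n₁ = (z_{α/2} + z_β)² · (σ₁² + σ₂²/r) / δ²
   = (1.645 + 1.036)² · (4.8² + 3.7²/2.5) / 1.9²
   = 7.1878 · (23.04 + 5.476) / 3.61
   = 7.1878 · 28.516 / 3.61
   = 56.78
Design effect: 1.8 × 56.78 = 102.20.
Round up → n₁ = 103; n₂ = r·n₁ = 2.5 × 103 = 258.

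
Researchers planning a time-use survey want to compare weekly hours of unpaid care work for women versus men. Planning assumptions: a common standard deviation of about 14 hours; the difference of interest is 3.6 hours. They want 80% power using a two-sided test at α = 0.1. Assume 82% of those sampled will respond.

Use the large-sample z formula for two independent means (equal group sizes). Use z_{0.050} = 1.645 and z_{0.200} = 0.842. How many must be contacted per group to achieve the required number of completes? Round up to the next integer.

n = 229 per group

n = (z_{α/2} + z_β)² · (σ₁² + σ₂²) / δ²
  = (1.645 + 0.842)² · (2·14² = 392) / 3.6²
  = 6.1852 · 392 / 12.96
  = 187.08
Adjust for 82% response: 187.08 / 0.82 = 228.15.
Round up → n = 229 per group.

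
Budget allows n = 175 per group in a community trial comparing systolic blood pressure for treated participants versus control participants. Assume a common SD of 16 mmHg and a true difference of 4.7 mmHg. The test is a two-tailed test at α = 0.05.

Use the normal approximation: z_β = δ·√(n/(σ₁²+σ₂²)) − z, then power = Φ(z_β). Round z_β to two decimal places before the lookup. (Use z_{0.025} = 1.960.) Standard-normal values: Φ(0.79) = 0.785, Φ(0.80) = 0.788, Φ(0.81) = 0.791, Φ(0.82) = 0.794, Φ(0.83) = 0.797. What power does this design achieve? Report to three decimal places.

z_β = δ·√(n/(σ₁²+σ₂²)) − z_{α/2}
    = 4.7 · √(175/512) − 1.960
    = 4.7 · 0.58463 − 1.960
    = 2.7478 − 1.960 = 0.7878 → 0.79
Power = Φ(0.79) = 0.785.

Power ≈ 0.785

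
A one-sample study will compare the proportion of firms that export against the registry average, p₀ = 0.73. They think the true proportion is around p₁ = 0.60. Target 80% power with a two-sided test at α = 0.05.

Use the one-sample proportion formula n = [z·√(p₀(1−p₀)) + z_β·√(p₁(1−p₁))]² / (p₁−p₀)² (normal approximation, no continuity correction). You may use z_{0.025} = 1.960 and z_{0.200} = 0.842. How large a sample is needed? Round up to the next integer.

n = [z_{α/2}·√(p₀q₀) + z_β·√(p₁q₁)]² / (p₁ − p₀)²
  = [1.960·√(0.73·0.27) + 0.842·√(0.60·0.40)]² / (-0.13)²
  = [1.960·0.4440 + 0.842·0.4899]² / 0.0169
  = [1.2827]² / 0.0169
  = 97.35
Round up → n = 98.

n = 98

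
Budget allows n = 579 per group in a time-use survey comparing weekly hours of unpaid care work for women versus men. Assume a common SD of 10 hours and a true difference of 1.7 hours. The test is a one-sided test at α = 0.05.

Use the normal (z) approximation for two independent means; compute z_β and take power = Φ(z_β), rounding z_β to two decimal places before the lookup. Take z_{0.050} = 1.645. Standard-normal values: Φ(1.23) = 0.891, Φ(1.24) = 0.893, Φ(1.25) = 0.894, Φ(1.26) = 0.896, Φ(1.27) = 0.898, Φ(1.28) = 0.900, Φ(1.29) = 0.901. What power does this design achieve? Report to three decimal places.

Power ≈ 0.894

z_β = δ·√(n/(σ₁²+σ₂²)) − z_α
    = 1.7 · √(579/200) − 1.645
    = 1.7 · 1.70147 − 1.645
    = 2.8925 − 1.645 = 1.2475 → 1.25
Power = Φ(1.25) = 0.894.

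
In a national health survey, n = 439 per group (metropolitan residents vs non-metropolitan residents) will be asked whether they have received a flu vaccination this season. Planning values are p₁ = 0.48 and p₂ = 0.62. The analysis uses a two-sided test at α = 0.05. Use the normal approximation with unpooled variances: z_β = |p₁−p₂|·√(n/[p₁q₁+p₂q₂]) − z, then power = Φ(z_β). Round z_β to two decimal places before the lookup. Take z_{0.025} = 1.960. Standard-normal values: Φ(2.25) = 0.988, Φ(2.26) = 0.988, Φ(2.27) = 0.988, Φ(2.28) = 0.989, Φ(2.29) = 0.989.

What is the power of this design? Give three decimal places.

z_β = |p₁−p₂|·√(n/[p₁q₁+p₂q₂]) − z_{α/2}
    = 0.14 · √(439/0.4852) − 1.960
    = 0.14 · 30.0796 − 1.960
    = 4.2111 − 1.960 = 2.2511 → 2.25
Power = Φ(2.25) = 0.988.

Power ≈ 0.988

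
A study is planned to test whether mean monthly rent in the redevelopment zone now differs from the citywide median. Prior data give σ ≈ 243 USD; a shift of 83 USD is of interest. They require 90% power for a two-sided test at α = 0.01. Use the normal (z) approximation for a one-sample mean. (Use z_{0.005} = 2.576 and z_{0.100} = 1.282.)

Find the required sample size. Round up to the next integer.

n = 128

n = (z_{α/2} + z_β)² · σ² / δ²
  = (2.576 + 1.282)² · 243² / 83²
  = 14.8842 · 59049 / 6889
  = 127.58
Round up → n = 128.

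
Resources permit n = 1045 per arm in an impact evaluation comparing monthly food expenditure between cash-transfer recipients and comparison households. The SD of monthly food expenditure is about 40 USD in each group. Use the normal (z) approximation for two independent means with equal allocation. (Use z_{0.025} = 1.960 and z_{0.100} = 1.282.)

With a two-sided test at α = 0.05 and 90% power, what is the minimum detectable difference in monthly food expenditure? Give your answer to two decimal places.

δ = (z_{α/2} + z_β) · √((σ₁²+σ₂²)/n)
  = (1.960 + 1.282) · √(3200/1045)
  = 3.242 · √3.0622
  = 3.242 · 1.7499
  = 5.6732

Minimum detectable difference ≈ 5.67 USD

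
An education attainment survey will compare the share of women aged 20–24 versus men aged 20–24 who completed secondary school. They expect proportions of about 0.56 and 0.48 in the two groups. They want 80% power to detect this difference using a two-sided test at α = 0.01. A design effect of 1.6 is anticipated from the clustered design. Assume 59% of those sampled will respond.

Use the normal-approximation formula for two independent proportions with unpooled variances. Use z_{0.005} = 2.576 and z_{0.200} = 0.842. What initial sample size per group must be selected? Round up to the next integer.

n = (z_{α/2} + z_β)² · [p₁(1−p₁) + p₂(1−p₂)] / (p₁ − p₂)²
  = (2.576 + 0.842)² · (0.56·0.44 + 0.48·0.52) / (0.08)²
  = (3.418)² · (0.2464 + 0.2496) / 0.0064
  = 11.6827 · 0.4960 / 0.0064
  = 905.41
Design effect: 1.6 × 905.41 = 1448.66.
Adjust for 59% response: 1448.66 / 0.59 = 2455.35.
Round up → n = 2456 per group.

n = 2456 per group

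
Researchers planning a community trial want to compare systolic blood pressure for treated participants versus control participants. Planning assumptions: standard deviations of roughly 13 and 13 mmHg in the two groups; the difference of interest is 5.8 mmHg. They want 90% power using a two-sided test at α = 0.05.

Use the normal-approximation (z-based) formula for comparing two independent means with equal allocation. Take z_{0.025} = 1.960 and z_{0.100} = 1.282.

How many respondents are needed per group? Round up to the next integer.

n = (z_{α/2} + z_β)² · (σ₁² + σ₂²) / δ²
  = (1.960 + 1.282)² · (13² + 13² = 338) / 5.8²
  = 10.5106 · 338 / 33.64
  = 105.61
Round up → n = 106 per group.

n = 106 per group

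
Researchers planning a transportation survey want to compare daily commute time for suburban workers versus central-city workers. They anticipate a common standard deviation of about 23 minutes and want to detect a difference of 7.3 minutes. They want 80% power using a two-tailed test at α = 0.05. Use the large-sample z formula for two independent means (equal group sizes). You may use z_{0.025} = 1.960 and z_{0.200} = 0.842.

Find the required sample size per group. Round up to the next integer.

n = (z_{α/2} + z_β)² · (σ₁² + σ₂²) / δ²
  = (1.960 + 0.842)² · (2·23² = 1058) / 7.3²
  = 7.8512 · 1058 / 53.29
  = 155.87
Round up → n = 156 per group.

n = 156 per group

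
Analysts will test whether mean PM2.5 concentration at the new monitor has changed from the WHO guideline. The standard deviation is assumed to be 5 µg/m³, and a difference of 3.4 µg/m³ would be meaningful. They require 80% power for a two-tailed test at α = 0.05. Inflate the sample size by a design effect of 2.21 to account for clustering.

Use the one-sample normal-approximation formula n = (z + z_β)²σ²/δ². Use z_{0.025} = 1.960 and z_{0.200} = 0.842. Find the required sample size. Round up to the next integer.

n = (z_{α/2} + z_β)² · σ² / δ²
  = (1.960 + 0.842)² · 5² / 3.4²
  = 7.8512 · 25 / 11.56
  = 16.98
Design effect: 2.21 × 16.98 = 37.52.
Round up → n = 38.

n = 38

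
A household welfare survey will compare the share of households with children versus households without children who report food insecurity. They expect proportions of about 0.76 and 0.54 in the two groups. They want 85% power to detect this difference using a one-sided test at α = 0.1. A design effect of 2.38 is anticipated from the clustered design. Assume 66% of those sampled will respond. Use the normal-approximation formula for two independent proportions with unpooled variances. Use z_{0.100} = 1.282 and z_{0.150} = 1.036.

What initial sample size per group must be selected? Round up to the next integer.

n = (z_α + z_β)² · [p₁(1−p₁) + p₂(1−p₂)] / (p₁ − p₂)²
  = (1.282 + 1.036)² · (0.76·0.24 + 0.54·0.46) / (0.22)²
  = (2.318)² · (0.1824 + 0.2484) / 0.0484
  = 5.3731 · 0.4308 / 0.0484
  = 47.83
Design effect: 2.38 × 47.83 = 113.82.
Adjust for 66% response: 113.82 / 0.66 = 172.46.
Round up → n = 173 per group.

n = 173 per group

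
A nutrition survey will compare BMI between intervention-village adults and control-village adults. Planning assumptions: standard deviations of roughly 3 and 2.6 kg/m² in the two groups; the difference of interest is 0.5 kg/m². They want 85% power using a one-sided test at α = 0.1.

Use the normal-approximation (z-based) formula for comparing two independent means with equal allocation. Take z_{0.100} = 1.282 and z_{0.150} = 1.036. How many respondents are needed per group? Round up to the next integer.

n = 339 per group

n = (z_α + z_β)² · (σ₁² + σ₂²) / δ²
  = (1.282 + 1.036)² · (3² + 2.6² = 15.76) / 0.5²
  = 5.3731 · 15.76 / 0.25
  = 338.72
Round up → n = 339 per group.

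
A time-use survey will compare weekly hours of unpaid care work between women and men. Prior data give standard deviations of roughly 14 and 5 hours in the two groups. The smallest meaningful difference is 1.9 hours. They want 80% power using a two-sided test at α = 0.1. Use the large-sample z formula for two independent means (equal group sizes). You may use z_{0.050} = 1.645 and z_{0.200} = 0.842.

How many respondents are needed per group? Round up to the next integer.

n = (z_{α/2} + z_β)² · (σ₁² + σ₂²) / δ²
  = (1.645 + 0.842)² · (14² + 5² = 221) / 1.9²
  = 6.1852 · 221 / 3.61
  = 378.65
Round up → n = 379 per group.

n = 379 per group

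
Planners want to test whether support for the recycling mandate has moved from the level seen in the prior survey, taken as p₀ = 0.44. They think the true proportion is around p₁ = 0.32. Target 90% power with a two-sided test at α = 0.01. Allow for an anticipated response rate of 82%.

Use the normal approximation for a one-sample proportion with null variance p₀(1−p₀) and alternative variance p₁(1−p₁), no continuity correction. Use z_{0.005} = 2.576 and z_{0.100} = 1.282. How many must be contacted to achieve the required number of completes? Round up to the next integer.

n = 299

n = [z_{α/2}·√(p₀q₀) + z_β·√(p₁q₁)]² / (p₁ − p₀)²
  = [2.576·√(0.44·0.56) + 1.282·√(0.32·0.68)]² / (-0.12)²
  = [2.576·0.4964 + 1.282·0.4665]² / 0.0144
  = [1.8767]² / 0.0144
  = 244.59
Adjust for 82% response: 244.59 / 0.82 = 298.28.
Round up → n = 299.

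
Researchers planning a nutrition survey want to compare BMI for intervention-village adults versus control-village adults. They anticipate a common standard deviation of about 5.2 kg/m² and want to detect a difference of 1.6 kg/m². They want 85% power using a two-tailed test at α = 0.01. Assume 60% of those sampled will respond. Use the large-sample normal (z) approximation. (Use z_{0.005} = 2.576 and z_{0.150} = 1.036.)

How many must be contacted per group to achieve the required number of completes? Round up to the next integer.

n = (z_{α/2} + z_β)² · (σ₁² + σ₂²) / δ²
  = (2.576 + 1.036)² · (2·5.2² = 54.08) / 1.6²
  = 13.0465 · 54.08 / 2.56
  = 275.61
Adjust for 60% response: 275.61 / 0.60 = 459.35.
Round up → n = 460 per group.

n = 460 per group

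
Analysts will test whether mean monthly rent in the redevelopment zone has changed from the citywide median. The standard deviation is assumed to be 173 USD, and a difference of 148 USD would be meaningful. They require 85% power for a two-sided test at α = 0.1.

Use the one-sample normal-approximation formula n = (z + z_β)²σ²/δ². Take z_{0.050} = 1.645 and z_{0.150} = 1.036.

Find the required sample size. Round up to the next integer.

n = (z_{α/2} + z_β)² · σ² / δ²
  = (1.645 + 1.036)² · 173² / 148²
  = 7.1878 · 29929 / 21904
  = 9.82
Round up → n = 10.

n = 10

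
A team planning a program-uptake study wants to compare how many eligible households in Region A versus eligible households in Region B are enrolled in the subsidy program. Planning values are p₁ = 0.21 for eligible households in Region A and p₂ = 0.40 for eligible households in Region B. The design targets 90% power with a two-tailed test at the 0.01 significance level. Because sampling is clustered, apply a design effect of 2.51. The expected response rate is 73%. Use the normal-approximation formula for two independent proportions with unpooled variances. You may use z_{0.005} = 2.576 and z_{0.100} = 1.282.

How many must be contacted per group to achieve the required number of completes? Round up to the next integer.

n = 576 per group

n = (z_{α/2} + z_β)² · [p₁(1−p₁) + p₂(1−p₂)] / (p₁ − p₂)²
  = (2.576 + 1.282)² · (0.21·0.79 + 0.40·0.60) / (-0.19)²
  = (3.858)² · (0.1659 + 0.2400) / 0.0361
  = 14.8842 · 0.4059 / 0.0361
  = 167.35
Design effect: 2.51 × 167.35 = 420.06.
Adjust for 73% response: 420.06 / 0.73 = 575.42.
Round up → n = 576 per group.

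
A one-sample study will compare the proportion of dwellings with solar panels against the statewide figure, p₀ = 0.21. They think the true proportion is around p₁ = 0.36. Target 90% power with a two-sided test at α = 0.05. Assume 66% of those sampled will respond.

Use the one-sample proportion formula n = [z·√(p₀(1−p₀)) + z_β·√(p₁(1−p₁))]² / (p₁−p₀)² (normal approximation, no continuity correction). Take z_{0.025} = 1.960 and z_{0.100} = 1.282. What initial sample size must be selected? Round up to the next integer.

n = [z_{α/2}·√(p₀q₀) + z_β·√(p₁q₁)]² / (p₁ − p₀)²
  = [1.960·√(0.21·0.79) + 1.282·√(0.36·0.64)]² / (0.15)²
  = [1.960·0.4073 + 1.282·0.4800]² / 0.0225
  = [1.4137]² / 0.0225
  = 88.82
Adjust for 66% response: 88.82 / 0.66 = 134.58.
Round up → n = 135.

n = 135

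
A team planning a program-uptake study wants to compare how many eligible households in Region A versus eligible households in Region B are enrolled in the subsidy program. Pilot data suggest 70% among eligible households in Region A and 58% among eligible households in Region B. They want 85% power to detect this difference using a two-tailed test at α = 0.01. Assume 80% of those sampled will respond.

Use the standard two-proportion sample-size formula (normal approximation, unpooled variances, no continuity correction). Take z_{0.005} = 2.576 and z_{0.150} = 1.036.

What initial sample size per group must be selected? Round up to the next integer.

n = (z_{α/2} + z_β)² · [p₁(1−p₁) + p₂(1−p₂)] / (p₁ − p₂)²
  = (2.576 + 1.036)² · (0.70·0.30 + 0.58·0.42) / (0.12)²
  = (3.612)² · (0.2100 + 0.2436) / 0.0144
  = 13.0465 · 0.4536 / 0.0144
  = 410.97
Adjust for 80% response: 410.97 / 0.80 = 513.71.
Round up → n = 514 per group.

n = 514 per group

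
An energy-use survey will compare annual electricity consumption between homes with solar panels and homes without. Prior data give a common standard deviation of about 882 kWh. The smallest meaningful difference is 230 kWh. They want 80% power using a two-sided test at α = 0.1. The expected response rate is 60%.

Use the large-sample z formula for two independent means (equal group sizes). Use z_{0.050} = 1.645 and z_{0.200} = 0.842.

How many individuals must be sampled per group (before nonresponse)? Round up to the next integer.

n = 304 per group

n = (z_{α/2} + z_β)² · (σ₁² + σ₂²) / δ²
  = (1.645 + 0.842)² · (2·882² = 1555848) / 230²
  = 6.1852 · 1555848 / 52900
  = 181.91
Adjust for 60% response: 181.91 / 0.60 = 303.19.
Round up → n = 304 per group.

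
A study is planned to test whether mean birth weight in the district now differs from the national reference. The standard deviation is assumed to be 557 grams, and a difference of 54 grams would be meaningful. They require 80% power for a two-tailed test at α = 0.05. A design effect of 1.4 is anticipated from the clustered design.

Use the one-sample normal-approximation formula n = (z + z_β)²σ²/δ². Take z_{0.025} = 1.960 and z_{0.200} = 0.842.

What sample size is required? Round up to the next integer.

n = (z_{α/2} + z_β)² · σ² / δ²
  = (1.960 + 0.842)² · 557² / 54²
  = 7.8512 · 310249 / 2916
  = 835.33
Design effect: 1.4 × 835.33 = 1169.46.
Round up → n = 1170.

n = 1170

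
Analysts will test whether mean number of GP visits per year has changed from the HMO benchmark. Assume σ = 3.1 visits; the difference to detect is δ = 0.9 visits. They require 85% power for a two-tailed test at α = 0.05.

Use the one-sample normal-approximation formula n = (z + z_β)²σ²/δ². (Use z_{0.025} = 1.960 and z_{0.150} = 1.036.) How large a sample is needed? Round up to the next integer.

n = (z_{α/2} + z_β)² · σ² / δ²
  = (1.960 + 1.036)² · 3.1² / 0.9²
  = 8.9760 · 9.61 / 0.81
  = 106.49
Round up → n = 107.

n = 107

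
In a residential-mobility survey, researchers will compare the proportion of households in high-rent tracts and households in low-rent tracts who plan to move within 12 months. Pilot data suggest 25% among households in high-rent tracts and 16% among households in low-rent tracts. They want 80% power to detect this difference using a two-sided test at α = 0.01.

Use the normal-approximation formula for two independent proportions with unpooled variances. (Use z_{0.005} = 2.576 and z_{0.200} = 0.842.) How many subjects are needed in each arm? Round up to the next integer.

n = (z_{α/2} + z_β)² · [p₁(1−p₁) + p₂(1−p₂)] / (p₁ − p₂)²
  = (2.576 + 0.842)² · (0.25·0.75 + 0.16·0.84) / (0.09)²
  = (3.418)² · (0.1875 + 0.1344) / 0.0081
  = 11.6827 · 0.3219 / 0.0081
  = 464.28
Round up → n = 465 per group.

n = 465 per group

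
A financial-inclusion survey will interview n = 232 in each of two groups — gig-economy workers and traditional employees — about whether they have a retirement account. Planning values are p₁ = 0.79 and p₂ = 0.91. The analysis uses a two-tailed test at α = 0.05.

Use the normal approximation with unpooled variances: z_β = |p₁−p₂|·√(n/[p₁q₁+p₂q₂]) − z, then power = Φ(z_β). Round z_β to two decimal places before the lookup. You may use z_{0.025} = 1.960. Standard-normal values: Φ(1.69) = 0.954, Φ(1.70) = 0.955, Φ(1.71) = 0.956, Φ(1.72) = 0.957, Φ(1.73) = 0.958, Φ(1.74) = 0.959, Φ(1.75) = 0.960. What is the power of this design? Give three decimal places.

Power ≈ 0.956

z_β = |p₁−p₂|·√(n/[p₁q₁+p₂q₂]) − z_{α/2}
    = 0.12 · √(232/0.2478) − 1.960
    = 0.12 · 30.5980 − 1.960
    = 3.6718 − 1.960 = 1.7118 → 1.71
Power = Φ(1.71) = 0.956.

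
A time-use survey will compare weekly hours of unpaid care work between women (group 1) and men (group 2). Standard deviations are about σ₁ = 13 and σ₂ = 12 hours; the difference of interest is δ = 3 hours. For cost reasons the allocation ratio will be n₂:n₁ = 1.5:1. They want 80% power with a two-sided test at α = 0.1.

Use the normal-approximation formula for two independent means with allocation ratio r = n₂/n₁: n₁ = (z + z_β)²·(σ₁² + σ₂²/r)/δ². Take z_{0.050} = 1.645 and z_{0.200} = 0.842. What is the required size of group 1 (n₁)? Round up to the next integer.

n₁ = 183

n₁ = (z_{α/2} + z_β)² · (σ₁² + σ₂²/r) / δ²
   = (1.645 + 0.842)² · (13² + 12²/1.5) / 3²
   = 6.1852 · (169 + 96) / 9
   = 6.1852 · 265 / 9
   = 182.12
Round up → n₁ = 183; n₂ = r·n₁ = 1.5 × 183 = 275.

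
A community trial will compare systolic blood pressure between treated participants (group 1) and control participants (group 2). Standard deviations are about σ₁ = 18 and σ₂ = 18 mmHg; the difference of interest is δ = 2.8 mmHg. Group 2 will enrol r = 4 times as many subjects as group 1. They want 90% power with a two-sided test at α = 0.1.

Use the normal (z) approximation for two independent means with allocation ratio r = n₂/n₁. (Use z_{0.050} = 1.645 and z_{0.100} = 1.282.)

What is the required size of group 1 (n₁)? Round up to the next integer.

n₁ = 443

n₁ = (z_{α/2} + z_β)² · (σ₁² + σ₂²/r) / δ²
   = (1.645 + 1.282)² · (18² + 18²/4) / 2.8²
   = 8.5673 · (324 + 81) / 7.84
   = 8.5673 · 405 / 7.84
   = 442.57
Round up → n₁ = 443; n₂ = r·n₁ = 4 × 443 = 1772.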